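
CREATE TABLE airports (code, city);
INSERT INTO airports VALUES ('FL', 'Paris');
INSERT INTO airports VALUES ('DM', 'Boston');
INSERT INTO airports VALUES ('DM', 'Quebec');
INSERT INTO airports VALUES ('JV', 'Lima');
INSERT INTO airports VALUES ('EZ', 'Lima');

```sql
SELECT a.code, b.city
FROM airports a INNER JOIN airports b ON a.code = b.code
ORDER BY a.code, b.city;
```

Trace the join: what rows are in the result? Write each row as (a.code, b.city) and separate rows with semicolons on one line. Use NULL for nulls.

INNER JOIN keeps only pairs where the ON condition holds.
Matching on a.code = b.code.
- a row (code=FL): matches 1 b row(s) → 1 output row(s).
- a row (code=DM): matches 2 b row(s) → 2 output row(s).
- a row (code=DM): matches 2 b row(s) → 2 output row(s).
- a row (code=JV): matches 1 b row(s) → 1 output row(s).
- a row (code=EZ): matches 1 b row(s) → 1 output row(s).
After projecting and ordering:
a.code | b.city
DM | Boston
DM | Boston
DM | Quebec
DM | Quebec
EZ | Lima
FL | Paris
JV | Lima

(DM, Boston); (DM, Boston); (DM, Quebec); (DM, Quebec); (EZ, Lima); (FL, Paris); (JV, Lima)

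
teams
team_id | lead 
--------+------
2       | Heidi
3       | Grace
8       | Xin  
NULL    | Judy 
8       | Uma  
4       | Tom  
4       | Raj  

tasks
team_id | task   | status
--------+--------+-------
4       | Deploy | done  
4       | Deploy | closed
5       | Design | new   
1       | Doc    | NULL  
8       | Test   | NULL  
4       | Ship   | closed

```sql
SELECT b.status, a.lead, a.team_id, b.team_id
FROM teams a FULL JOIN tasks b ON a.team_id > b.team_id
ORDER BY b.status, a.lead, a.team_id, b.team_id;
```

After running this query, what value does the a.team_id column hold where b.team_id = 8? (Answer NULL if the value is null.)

NULL

FULL OUTER JOIN keeps every row from both sides; unmatched rows get NULL for the other side's columns.
Matching on a.team_id > b.team_id. A NULL in a compared column never satisfies the condition.
Matched pairs: 14; unmatched a rows kept: 1; unmatched b rows kept: 1.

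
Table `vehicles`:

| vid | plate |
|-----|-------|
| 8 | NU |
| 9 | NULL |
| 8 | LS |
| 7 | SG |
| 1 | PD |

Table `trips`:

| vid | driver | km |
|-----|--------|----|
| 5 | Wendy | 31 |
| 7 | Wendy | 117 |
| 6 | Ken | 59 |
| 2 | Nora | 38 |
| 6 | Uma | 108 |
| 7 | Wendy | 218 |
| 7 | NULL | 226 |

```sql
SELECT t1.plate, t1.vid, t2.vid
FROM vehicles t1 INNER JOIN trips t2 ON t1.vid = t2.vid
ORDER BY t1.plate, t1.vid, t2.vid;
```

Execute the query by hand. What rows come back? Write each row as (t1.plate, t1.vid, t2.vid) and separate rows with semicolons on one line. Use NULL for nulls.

(SG, 7, 7); (SG, 7, 7); (SG, 7, 7)

INNER JOIN keeps only pairs where the ON condition holds.
Matching on t1.vid = t2.vid.
- vid=8: no matching t2 row, dropped.
- vid=9: no matching t2 row, dropped.
- vid=8: no matching t2 row, dropped.
- vid=7: 3 matching t2 row(s), so 3 row(s) emitted.
- vid=1: no matching t2 row, dropped.
After projecting and ordering:
t1.plate | t1.vid | t2.vid
SG | 7 | 7
SG | 7 | 7
SG | 7 | 7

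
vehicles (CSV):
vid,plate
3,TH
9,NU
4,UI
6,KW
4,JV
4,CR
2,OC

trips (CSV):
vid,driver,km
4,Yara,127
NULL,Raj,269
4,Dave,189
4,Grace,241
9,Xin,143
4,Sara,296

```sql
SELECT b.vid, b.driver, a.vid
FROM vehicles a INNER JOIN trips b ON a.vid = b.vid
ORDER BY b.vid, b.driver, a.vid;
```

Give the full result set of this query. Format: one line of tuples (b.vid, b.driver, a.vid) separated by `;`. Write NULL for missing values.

(4, Dave, 4); (4, Dave, 4); (4, Dave, 4); (4, Grace, 4); (4, Grace, 4); (4, Grace, 4); (4, Sara, 4); (4, Sara, 4); (4, Sara, 4); (4, Yara, 4); (4, Yara, 4); (4, Yara, 4); (9, Xin, 9)

INNER JOIN keeps only pairs where the ON condition holds.
Matching on a.vid = b.vid. A NULL in a compared column never satisfies the condition.
- a[0] vid=3 → no match; dropped.
- a[1] vid=9 → 1 match(es) in b → 1 row(s).
- a[2] vid=4 → 4 match(es) in b → 4 row(s).
- a[3] vid=6 → no match; dropped.
- a[4] vid=4 → 4 match(es) in b → 4 row(s).
- a[5] vid=4 → 4 match(es) in b → 4 row(s).
- a[6] vid=2 → no match; dropped.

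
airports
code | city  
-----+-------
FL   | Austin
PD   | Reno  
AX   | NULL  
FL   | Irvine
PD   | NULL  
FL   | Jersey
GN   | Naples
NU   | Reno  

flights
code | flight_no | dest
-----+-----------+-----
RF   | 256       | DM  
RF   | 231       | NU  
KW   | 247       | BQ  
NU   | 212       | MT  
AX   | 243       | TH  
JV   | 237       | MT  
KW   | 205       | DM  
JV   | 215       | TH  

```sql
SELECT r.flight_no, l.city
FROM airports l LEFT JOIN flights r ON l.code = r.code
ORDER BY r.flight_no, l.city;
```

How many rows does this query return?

LEFT JOIN keeps every row from `airports`; unmatched rows get NULL for `flights`'s columns.
Matching on l.code = r.code.
- l (code=FL) has no partner → padded with NULL.
- l (code=PD) has no partner → padded with NULL.
- l (code=AX) pairs with 1 row(s) of r.
- l (code=FL) has no partner → padded with NULL.
- l (code=PD) has no partner → padded with NULL.
- l (code=FL) has no partner → padded with NULL.
- l (code=GN) has no partner → padded with NULL.
- l (code=NU) pairs with 1 row(s) of r.
Total: 2 matched + 6 padded = 8 rows.

8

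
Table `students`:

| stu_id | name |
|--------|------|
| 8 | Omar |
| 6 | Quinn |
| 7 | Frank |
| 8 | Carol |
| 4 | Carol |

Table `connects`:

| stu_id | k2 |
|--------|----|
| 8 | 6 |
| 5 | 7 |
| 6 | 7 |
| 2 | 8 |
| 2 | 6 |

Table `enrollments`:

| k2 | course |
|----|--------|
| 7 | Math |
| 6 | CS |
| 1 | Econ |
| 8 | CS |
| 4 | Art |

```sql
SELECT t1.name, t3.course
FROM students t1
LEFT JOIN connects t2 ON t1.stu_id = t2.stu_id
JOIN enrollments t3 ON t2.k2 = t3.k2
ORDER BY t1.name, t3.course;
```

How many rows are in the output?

3

Step 1 — t1 LEFT JOIN t2 on stu_id → 5 row(s).
Then INNER JOIN `enrollments t3` on k2: keep only rows whose t2.k2 appears in t3.
Result: 3 row(s).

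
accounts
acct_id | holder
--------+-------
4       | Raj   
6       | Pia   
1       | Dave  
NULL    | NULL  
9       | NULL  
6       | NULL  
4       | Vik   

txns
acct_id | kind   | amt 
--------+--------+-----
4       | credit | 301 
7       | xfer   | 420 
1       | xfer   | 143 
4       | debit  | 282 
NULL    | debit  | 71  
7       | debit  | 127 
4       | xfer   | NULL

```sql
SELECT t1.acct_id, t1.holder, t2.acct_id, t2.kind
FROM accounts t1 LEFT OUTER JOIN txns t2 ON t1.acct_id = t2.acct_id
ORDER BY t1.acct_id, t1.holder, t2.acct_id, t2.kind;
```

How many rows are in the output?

11

LEFT JOIN keeps every row from `accounts`; unmatched rows get NULL for `txns`'s columns.
Matching on t1.acct_id = t2.acct_id. A NULL in a compared column never satisfies the condition.
Matched pairs: 7; unmatched t1 rows kept: 4.
Total: 7 matched + 4 padded = 11 rows.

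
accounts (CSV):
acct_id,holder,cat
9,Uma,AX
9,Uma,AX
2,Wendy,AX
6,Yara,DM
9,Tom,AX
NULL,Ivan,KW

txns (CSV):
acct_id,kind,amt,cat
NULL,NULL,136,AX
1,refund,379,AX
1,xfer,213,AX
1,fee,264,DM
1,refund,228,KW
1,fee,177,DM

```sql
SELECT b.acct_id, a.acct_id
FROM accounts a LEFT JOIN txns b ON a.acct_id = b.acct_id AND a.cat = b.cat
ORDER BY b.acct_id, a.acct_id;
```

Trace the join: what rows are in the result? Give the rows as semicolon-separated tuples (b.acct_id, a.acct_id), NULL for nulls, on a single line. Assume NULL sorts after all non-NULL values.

(NULL, 2); (NULL, 6); (NULL, 9); (NULL, 9); (NULL, 9); (NULL, NULL)

LEFT JOIN keeps every row from `accounts`; unmatched rows get NULL for `txns`'s columns.
Matching on a.acct_id = b.acct_id AND a.cat = b.cat. A NULL in a compared column never satisfies the condition.
- acct_id=9, cat=AX: no b row matches, row kept with b columns NULL.
- acct_id=9, cat=AX: no b row matches, row kept with b columns NULL.
- acct_id=2, cat=AX: no b row matches, row kept with b columns NULL.
- acct_id=6, cat=DM: no b row matches, row kept with b columns NULL.
- acct_id=9, cat=AX: no b row matches, row kept with b columns NULL.
- acct_id=NULL, cat=KW: no b row matches, row kept with b columns NULL.
After projecting and ordering:
b.acct_id | a.acct_id
NULL | 2
NULL | 6
NULL | 9
NULL | 9
NULL | 9
NULL | NULL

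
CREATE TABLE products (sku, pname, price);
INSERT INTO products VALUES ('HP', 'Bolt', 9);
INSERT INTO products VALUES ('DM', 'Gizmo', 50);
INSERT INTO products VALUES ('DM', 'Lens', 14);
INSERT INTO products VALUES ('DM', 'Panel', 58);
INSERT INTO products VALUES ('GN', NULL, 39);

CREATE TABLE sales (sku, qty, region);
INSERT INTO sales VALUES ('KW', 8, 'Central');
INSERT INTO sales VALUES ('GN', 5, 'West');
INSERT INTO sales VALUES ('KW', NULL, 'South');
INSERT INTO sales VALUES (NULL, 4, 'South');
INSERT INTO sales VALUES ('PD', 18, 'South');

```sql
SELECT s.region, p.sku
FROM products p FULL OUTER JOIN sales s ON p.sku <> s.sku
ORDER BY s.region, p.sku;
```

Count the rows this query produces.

20

FULL OUTER JOIN keeps every row from both sides; unmatched rows get NULL for the other side's columns.
Matching on p.sku <> s.sku. A NULL in a compared column never satisfies the condition.
- p[0] sku=HP → 4 match(es) in s → 4 row(s).
- p[1] sku=DM → 4 match(es) in s → 4 row(s).
- p[2] sku=DM → 4 match(es) in s → 4 row(s).
- p[3] sku=DM → 4 match(es) in s → 4 row(s).
- p[4] sku=GN → 3 match(es) in s → 3 row(s).
- plus 1 unmatched s row(s), each kept with NULL p columns.
Total: 19 matched + 1 padded = 20 rows.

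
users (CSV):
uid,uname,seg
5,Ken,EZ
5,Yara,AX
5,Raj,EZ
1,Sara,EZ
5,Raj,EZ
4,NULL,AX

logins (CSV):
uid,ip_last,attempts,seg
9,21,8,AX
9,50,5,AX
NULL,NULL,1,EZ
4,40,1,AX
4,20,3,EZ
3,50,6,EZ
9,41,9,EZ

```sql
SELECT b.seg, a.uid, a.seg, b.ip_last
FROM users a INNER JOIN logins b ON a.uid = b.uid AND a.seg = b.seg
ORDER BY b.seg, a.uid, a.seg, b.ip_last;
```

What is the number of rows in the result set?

INNER JOIN keeps only pairs where the ON condition holds.
Matching on a.uid = b.uid AND a.seg = b.seg. A NULL in a compared column never satisfies the condition.
- uid=5, seg=EZ: no matching b row, dropped.
- uid=5, seg=AX: no matching b row, dropped.
- uid=5, seg=EZ: no matching b row, dropped.
- uid=1, seg=EZ: no matching b row, dropped.
- uid=5, seg=EZ: no matching b row, dropped.
- uid=4, seg=AX: 1 matching b row(s), so 1 row(s) emitted.
Total: 1 rows.

1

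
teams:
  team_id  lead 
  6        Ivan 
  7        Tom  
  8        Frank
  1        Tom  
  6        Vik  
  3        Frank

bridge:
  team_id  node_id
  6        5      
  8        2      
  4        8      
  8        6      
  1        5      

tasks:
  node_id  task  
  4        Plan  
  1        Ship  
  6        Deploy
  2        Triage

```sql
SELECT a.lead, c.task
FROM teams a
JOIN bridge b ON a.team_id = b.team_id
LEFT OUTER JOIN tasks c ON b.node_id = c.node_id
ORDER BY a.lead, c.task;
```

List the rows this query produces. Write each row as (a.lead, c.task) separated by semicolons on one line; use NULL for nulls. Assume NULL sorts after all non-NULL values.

(Frank, Deploy); (Frank, Triage); (Ivan, NULL); (Tom, NULL); (Vik, NULL)

Joins associate left-to-right: teams INNER JOIN bridge on team_id gives 5 intermediate row(s).
Then LEFT JOIN `tasks c` on node_id: each of those 5 rows is kept; rows whose b.node_id has no match in c get NULL for c's columns.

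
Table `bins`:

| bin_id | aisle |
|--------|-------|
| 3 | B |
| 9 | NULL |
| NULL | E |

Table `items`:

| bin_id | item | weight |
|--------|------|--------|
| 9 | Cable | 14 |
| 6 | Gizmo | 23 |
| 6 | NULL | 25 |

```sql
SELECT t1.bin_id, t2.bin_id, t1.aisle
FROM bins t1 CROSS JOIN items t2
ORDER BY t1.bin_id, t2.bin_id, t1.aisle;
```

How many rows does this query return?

CROSS JOIN pairs every row of `bins` with every row of `items`: 3 × 3 = 9 rows.

9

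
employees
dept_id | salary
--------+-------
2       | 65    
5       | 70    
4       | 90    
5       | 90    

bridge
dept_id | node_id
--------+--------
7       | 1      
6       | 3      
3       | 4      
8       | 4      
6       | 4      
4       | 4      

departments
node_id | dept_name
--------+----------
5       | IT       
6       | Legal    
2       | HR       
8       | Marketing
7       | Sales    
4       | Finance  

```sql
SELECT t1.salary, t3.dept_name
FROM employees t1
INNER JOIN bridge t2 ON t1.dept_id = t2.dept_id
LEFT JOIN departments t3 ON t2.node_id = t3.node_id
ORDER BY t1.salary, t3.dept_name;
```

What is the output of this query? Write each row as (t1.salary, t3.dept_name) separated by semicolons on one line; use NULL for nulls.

(90, Finance)

Evaluate left to right. First `employees t1 INNER JOIN bridge t2` on dept_id: 1 row(s).
Then LEFT JOIN `departments t3` on node_id: each of those 1 rows is kept; rows whose t2.node_id has no match in t3 get NULL for t3's columns.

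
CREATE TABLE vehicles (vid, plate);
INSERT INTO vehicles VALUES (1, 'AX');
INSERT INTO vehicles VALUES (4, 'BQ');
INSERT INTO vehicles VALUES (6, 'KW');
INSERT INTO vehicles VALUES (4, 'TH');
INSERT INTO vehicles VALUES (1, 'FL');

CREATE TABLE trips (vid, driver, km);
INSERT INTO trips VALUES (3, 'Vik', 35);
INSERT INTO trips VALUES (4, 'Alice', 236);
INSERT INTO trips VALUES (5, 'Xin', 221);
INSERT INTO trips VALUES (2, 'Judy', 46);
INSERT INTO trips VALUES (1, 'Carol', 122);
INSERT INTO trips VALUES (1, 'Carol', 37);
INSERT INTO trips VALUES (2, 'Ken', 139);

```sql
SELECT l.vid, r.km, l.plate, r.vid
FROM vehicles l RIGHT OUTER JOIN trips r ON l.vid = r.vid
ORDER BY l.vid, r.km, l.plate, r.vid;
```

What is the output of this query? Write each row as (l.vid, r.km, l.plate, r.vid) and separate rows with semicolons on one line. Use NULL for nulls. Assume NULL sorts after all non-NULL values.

RIGHT JOIN keeps every row from `trips`; unmatched rows get NULL for `vehicles`'s columns.
Matching on l.vid = r.vid.
- l[0] vid=1 → 2 match(es) in r → 2 row(s).
- l[1] vid=4 → 1 match(es) in r → 1 row(s).
- l[2] vid=6 → no match.
- l[3] vid=4 → 1 match(es) in r → 1 row(s).
- l[4] vid=1 → 2 match(es) in r → 2 row(s).
- 4 row(s) from r found no l partner → padded with NULL.
After projecting and ordering:
l.vid | r.km | l.plate | r.vid
1 | 37 | AX | 1
1 | 37 | FL | 1
1 | 122 | AX | 1
1 | 122 | FL | 1
4 | 236 | BQ | 4
4 | 236 | TH | 4
NULL | 35 | NULL | 3
NULL | 46 | NULL | 2
NULL | 139 | NULL | 2
NULL | 221 | NULL | 5

(1, 37, AX, 1); (1, 37, FL, 1); (1, 122, AX, 1); (1, 122, FL, 1); (4, 236, BQ, 4); (4, 236, TH, 4); (NULL, 35, NULL, 3); (NULL, 46, NULL, 2); (NULL, 139, NULL, 2); (NULL, 221, NULL, 5)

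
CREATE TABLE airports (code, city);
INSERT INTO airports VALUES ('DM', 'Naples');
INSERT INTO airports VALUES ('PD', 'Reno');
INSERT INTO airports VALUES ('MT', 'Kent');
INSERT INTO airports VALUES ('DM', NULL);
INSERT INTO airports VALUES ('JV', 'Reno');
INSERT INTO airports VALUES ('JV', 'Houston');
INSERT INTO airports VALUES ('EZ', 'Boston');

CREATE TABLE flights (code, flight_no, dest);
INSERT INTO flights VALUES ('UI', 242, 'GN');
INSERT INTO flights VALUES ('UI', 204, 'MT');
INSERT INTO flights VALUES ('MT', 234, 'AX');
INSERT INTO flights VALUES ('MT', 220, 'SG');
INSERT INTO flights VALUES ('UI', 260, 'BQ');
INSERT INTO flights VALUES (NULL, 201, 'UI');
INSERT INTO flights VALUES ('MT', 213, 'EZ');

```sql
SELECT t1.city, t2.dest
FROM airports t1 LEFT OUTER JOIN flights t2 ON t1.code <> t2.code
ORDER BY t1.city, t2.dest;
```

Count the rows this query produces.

LEFT JOIN keeps every row from `airports`; unmatched rows get NULL for `flights`'s columns.
Matching on t1.code <> t2.code. A NULL in a compared column never satisfies the condition.
- code=DM: 6 matching t2 row(s), so 6 row(s) emitted.
- code=PD: 6 matching t2 row(s), so 6 row(s) emitted.
- code=MT: 3 matching t2 row(s), so 3 row(s) emitted.
- code=DM: 6 matching t2 row(s), so 6 row(s) emitted.
- code=JV: 6 matching t2 row(s), so 6 row(s) emitted.
- code=JV: 6 matching t2 row(s), so 6 row(s) emitted.
- code=EZ: 6 matching t2 row(s), so 6 row(s) emitted.
Total: 39 rows.

39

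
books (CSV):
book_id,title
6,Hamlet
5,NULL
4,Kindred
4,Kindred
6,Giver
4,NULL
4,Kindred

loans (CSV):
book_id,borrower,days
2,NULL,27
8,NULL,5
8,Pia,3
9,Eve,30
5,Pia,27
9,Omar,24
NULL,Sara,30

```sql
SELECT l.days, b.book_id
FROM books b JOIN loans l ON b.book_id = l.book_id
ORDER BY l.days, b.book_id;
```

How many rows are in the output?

1

INNER JOIN keeps only pairs where the ON condition holds.
Matching on b.book_id = l.book_id. A NULL in a compared column never satisfies the condition.
- b (book_id=6) has no partner → excluded.
- b (book_id=5) pairs with 1 row(s) of l.
- b (book_id=4) has no partner → excluded.
- b (book_id=4) has no partner → excluded.
- b (book_id=6) has no partner → excluded.
- b (book_id=4) has no partner → excluded.
- b (book_id=4) has no partner → excluded.
Total: 1 rows.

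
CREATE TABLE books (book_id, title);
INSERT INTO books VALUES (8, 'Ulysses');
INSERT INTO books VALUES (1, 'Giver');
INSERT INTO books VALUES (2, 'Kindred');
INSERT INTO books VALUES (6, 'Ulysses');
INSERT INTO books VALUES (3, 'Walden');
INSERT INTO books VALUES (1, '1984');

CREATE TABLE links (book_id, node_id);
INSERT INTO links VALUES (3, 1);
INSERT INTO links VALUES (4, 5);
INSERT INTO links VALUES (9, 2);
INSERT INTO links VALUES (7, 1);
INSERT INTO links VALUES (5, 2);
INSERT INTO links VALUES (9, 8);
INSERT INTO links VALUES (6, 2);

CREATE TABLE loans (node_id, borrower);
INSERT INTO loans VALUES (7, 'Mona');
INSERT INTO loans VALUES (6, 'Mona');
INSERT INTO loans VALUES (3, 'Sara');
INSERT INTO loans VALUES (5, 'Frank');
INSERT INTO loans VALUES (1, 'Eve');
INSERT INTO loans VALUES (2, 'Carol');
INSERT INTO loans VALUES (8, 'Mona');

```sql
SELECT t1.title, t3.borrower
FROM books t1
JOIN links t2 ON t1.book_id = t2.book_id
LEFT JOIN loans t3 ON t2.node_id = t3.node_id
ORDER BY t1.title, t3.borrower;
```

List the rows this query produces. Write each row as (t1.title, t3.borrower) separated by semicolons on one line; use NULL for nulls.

(Ulysses, Carol); (Walden, Eve)

Evaluate left to right. First `books t1 INNER JOIN links t2` on book_id: 2 row(s).
Then LEFT JOIN `loans t3` on node_id: each of those 2 rows is kept; rows whose t2.node_id has no match in t3 get NULL for t3's columns.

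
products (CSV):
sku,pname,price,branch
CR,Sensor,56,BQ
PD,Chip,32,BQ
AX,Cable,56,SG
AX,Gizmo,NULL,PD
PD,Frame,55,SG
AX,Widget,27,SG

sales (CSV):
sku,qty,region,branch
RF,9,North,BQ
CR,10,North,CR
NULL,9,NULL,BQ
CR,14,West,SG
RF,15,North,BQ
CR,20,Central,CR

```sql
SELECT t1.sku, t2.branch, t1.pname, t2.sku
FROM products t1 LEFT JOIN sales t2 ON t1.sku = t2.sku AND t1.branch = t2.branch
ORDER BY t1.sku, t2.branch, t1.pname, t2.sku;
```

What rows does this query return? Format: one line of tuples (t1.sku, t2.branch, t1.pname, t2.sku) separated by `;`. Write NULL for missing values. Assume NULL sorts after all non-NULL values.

(AX, NULL, Cable, NULL); (AX, NULL, Gizmo, NULL); (AX, NULL, Widget, NULL); (CR, NULL, Sensor, NULL); (PD, NULL, Chip, NULL); (PD, NULL, Frame, NULL)

LEFT JOIN keeps every row from `products`; unmatched rows get NULL for `sales`'s columns.
Matching on t1.sku = t2.sku AND t1.branch = t2.branch. A NULL in a compared column never satisfies the condition.
- t1[0] sku=CR, branch=BQ → no match; kept with NULLs on the t2 side.
- t1[1] sku=PD, branch=BQ → no match; kept with NULLs on the t2 side.
- t1[2] sku=AX, branch=SG → no match; kept with NULLs on the t2 side.
- t1[3] sku=AX, branch=PD → no match; kept with NULLs on the t2 side.
- t1[4] sku=PD, branch=SG → no match; kept with NULLs on the t2 side.
- t1[5] sku=AX, branch=SG → no match; kept with NULLs on the t2 side.
After projecting and ordering:
t1.sku | t2.branch | t1.pname | t2.sku
AX | NULL | Cable | NULL
AX | NULL | Gizmo | NULL
AX | NULL | Widget | NULL
CR | NULL | Sensor | NULL
PD | NULL | Chip | NULL
PD | NULL | Frame | NULL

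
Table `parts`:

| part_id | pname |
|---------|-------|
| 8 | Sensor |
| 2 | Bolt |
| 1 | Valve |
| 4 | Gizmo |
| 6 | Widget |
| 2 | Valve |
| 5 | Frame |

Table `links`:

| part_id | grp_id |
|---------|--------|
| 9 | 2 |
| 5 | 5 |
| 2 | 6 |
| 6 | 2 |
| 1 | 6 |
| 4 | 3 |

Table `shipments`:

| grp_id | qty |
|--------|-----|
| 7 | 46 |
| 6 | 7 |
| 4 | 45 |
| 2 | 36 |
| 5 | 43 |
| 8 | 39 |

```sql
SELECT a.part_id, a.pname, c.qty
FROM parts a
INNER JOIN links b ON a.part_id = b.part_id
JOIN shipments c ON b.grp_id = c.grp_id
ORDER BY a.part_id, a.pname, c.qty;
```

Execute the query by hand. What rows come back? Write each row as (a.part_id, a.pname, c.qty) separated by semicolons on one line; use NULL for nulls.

Joins associate left-to-right: parts INNER JOIN links on part_id gives 6 intermediate row(s).
Then INNER JOIN `shipments c` on grp_id: keep only rows whose b.grp_id appears in c.

(1, Valve, 7); (2, Bolt, 7); (2, Valve, 7); (5, Frame, 43); (6, Widget, 36)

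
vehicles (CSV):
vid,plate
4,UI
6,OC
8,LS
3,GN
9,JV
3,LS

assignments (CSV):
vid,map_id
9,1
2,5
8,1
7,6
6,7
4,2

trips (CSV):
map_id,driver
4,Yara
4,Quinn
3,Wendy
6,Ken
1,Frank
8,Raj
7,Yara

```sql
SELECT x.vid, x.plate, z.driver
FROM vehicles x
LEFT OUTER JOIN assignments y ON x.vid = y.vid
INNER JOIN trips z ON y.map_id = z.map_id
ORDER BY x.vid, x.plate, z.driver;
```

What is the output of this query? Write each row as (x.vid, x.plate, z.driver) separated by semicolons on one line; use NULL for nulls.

Step 1 — x LEFT JOIN y on vid → 6 row(s).
Then INNER JOIN `trips z` on map_id: keep only rows whose y.map_id appears in z.

(6, OC, Yara); (8, LS, Frank); (9, JV, Frank)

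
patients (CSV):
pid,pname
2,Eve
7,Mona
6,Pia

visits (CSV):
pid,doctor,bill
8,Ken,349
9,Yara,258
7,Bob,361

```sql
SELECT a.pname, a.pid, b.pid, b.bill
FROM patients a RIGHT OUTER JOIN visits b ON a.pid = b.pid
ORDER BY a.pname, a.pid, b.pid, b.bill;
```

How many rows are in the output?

3

RIGHT JOIN keeps every row from `visits`; unmatched rows get NULL for `patients`'s columns.
Matching on a.pid = b.pid.
Matched pairs: 1; unmatched b rows kept: 2.
Total: 1 matched + 2 padded = 3 rows.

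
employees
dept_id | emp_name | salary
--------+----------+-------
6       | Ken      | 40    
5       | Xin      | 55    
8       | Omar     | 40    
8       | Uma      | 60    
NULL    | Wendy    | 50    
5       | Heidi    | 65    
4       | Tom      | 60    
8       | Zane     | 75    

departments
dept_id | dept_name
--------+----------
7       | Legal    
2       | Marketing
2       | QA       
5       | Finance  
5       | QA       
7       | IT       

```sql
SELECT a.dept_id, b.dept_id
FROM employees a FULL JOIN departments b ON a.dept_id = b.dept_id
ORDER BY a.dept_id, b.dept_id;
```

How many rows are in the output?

FULL OUTER JOIN keeps every row from both sides; unmatched rows get NULL for the other side's columns.
Matching on a.dept_id = b.dept_id. A NULL in a compared column never satisfies the condition.
Matched pairs: 4; unmatched a rows kept: 6; unmatched b rows kept: 4.
Total: 4 matched + 10 padded = 14 rows.

14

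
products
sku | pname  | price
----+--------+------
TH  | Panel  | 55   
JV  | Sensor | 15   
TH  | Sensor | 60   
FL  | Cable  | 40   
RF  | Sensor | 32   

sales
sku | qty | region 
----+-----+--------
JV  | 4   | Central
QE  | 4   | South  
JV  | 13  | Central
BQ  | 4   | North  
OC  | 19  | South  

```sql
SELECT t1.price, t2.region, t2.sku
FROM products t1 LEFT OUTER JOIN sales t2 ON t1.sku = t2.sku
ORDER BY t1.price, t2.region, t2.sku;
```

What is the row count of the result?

LEFT JOIN keeps every row from `products`; unmatched rows get NULL for `sales`'s columns.
Matching on t1.sku = t2.sku.
- t1[0] sku=TH → no match; kept with NULLs on the t2 side.
- t1[1] sku=JV → 2 match(es) in t2 → 2 row(s).
- t1[2] sku=TH → no match; kept with NULLs on the t2 side.
- t1[3] sku=FL → no match; kept with NULLs on the t2 side.
- t1[4] sku=RF → no match; kept with NULLs on the t2 side.
Total: 2 matched + 4 padded = 6 rows.

6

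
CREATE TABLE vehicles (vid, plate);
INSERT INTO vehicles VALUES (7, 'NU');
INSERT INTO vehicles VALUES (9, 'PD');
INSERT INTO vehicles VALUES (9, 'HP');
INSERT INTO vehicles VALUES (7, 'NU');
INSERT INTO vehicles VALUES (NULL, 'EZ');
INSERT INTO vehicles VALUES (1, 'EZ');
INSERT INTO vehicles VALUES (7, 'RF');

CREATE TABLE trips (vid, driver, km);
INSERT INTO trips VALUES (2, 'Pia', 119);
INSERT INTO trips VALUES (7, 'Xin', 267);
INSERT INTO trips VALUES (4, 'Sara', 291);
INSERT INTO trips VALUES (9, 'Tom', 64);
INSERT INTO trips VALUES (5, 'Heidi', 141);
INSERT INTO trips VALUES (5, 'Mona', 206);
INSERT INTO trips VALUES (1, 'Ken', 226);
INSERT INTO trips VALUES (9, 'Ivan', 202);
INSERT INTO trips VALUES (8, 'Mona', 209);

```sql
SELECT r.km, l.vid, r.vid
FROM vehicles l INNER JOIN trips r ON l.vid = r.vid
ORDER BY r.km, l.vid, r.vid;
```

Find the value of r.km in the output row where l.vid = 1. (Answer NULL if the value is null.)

226

INNER JOIN keeps only pairs where the ON condition holds.
Matching on l.vid = r.vid. A NULL in a compared column never satisfies the condition.
Matched pairs: 8.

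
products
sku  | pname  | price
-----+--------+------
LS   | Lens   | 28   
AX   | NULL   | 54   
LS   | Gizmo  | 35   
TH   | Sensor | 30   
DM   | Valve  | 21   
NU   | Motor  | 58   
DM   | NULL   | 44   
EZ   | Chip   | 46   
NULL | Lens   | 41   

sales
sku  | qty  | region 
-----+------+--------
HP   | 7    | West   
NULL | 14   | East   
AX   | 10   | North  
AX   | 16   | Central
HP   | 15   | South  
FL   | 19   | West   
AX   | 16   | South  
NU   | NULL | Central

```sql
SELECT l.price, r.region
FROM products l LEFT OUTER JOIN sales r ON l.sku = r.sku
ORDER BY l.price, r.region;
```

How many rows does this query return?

11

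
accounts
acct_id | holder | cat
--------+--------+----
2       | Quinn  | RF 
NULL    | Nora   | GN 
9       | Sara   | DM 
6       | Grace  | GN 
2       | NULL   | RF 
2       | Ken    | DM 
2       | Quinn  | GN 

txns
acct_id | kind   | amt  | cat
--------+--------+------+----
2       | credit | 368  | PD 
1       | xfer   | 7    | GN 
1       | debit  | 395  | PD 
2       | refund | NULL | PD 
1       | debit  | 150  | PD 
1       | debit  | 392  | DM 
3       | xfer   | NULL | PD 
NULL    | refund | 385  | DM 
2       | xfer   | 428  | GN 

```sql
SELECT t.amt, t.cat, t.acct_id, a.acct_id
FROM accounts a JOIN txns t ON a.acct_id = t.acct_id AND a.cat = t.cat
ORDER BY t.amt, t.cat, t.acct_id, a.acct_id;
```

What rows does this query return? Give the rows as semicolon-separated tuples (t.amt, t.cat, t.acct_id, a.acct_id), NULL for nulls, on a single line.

INNER JOIN keeps only pairs where the ON condition holds.
Matching on a.acct_id = t.acct_id AND a.cat = t.cat. A NULL in a compared column never satisfies the condition.
- a (acct_id=2, cat=RF) has no partner → excluded.
- a (acct_id=NULL, cat=GN) has no partner → excluded.
- a (acct_id=9, cat=DM) has no partner → excluded.
- a (acct_id=6, cat=GN) has no partner → excluded.
- a (acct_id=2, cat=RF) has no partner → excluded.
- a (acct_id=2, cat=DM) has no partner → excluded.
- a (acct_id=2, cat=GN) pairs with 1 row(s) of t.
After projecting and ordering:
t.amt | t.cat | t.acct_id | a.acct_id
428 | GN | 2 | 2

(428, GN, 2, 2)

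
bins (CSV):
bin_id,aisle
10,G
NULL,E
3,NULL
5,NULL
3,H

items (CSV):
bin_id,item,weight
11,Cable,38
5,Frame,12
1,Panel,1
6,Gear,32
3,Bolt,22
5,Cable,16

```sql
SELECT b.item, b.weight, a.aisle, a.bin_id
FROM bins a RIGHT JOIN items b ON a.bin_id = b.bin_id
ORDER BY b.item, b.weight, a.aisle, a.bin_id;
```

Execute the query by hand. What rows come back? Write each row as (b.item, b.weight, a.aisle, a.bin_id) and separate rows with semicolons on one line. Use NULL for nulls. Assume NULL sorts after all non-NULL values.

(Bolt, 22, H, 3); (Bolt, 22, NULL, 3); (Cable, 16, NULL, 5); (Cable, 38, NULL, NULL); (Frame, 12, NULL, 5); (Gear, 32, NULL, NULL); (Panel, 1, NULL, NULL)

RIGHT JOIN keeps every row from `items`; unmatched rows get NULL for `bins`'s columns.
Matching on a.bin_id = b.bin_id. A NULL in a compared column never satisfies the condition.
- bin_id=10: no matching b row.
- bin_id=NULL: no matching b row.
- bin_id=3: 1 matching b row(s), so 1 row(s) emitted.
- bin_id=5: 2 matching b row(s), so 2 row(s) emitted.
- bin_id=3: 1 matching b row(s), so 1 row(s) emitted.
- plus 3 unmatched b row(s), each kept with NULL a columns.
After projecting and ordering:
b.item | b.weight | a.aisle | a.bin_id
Bolt | 22 | H | 3
Bolt | 22 | NULL | 3
Cable | 16 | NULL | 5
Cable | 38 | NULL | NULL
Frame | 12 | NULL | 5
Gear | 32 | NULL | NULL
Panel | 1 | NULL | NULL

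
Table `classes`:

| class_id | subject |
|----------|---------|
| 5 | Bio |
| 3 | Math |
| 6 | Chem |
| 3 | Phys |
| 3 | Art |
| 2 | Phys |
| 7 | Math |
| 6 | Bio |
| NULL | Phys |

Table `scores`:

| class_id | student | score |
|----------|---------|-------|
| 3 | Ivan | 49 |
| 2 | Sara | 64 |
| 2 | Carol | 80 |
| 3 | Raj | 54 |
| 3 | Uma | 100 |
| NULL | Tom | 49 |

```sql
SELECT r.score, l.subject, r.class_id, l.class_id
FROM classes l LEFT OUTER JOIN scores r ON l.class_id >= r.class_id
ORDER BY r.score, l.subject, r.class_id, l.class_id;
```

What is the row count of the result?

38

LEFT JOIN keeps every row from `classes`; unmatched rows get NULL for `scores`'s columns.
Matching on l.class_id >= r.class_id. A NULL in a compared column never satisfies the condition.
Matched pairs: 37; unmatched l rows kept: 1.
Total: 37 matched + 1 padded = 38 rows.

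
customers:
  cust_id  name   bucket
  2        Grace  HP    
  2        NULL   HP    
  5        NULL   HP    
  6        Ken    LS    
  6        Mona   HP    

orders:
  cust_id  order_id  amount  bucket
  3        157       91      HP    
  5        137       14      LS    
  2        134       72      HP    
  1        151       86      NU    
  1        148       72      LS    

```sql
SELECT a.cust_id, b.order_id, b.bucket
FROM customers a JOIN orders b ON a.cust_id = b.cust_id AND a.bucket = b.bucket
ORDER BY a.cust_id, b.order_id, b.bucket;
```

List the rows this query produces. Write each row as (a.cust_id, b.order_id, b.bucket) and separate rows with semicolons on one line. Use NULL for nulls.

INNER JOIN keeps only pairs where the ON condition holds.
Matching on a.cust_id = b.cust_id AND a.bucket = b.bucket.
- a (cust_id=2, bucket=HP) pairs with 1 row(s) of b.
- a (cust_id=2, bucket=HP) pairs with 1 row(s) of b.
- a (cust_id=5, bucket=HP) has no partner → excluded.
- a (cust_id=6, bucket=LS) has no partner → excluded.
- a (cust_id=6, bucket=HP) has no partner → excluded.
After projecting and ordering:
a.cust_id | b.order_id | b.bucket
2 | 134 | HP
2 | 134 | HP

(2, 134, HP); (2, 134, HP)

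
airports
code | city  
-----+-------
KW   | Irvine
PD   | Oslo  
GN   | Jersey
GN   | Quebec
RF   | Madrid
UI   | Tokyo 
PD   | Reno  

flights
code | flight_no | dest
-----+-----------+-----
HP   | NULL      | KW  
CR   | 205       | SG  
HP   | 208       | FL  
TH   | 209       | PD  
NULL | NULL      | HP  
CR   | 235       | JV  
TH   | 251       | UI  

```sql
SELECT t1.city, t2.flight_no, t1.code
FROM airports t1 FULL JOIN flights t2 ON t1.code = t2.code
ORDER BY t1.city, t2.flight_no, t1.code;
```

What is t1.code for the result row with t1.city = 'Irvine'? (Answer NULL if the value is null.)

KW

FULL OUTER JOIN keeps every row from both sides; unmatched rows get NULL for the other side's columns.
Matching on t1.code = t2.code. A NULL in a compared column never satisfies the condition.
- code=KW: no t2 row matches, row kept with t2 columns NULL.
- code=PD: no t2 row matches, row kept with t2 columns NULL.
- code=GN: no t2 row matches, row kept with t2 columns NULL.
- code=GN: no t2 row matches, row kept with t2 columns NULL.
- code=RF: no t2 row matches, row kept with t2 columns NULL.
- code=UI: no t2 row matches, row kept with t2 columns NULL.
- code=PD: no t2 row matches, row kept with t2 columns NULL.
- plus 7 unmatched t2 row(s), each kept with NULL t1 columns.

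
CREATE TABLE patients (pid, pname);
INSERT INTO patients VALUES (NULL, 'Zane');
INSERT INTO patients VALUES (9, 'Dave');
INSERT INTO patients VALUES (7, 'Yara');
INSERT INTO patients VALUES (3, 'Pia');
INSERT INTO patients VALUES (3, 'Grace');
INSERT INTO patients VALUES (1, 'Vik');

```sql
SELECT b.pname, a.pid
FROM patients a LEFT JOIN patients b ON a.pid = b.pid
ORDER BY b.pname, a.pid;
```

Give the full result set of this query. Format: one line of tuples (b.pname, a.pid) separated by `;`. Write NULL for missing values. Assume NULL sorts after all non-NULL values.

LEFT JOIN keeps every row from `patients a`; unmatched rows get NULL for `patients b`'s columns.
Matching on a.pid = b.pid. A NULL in a compared column never satisfies the condition.
- a[0] pid=NULL → no match; kept with NULLs on the b side.
- a[1] pid=9 → 1 match(es) in b → 1 row(s).
- a[2] pid=7 → 1 match(es) in b → 1 row(s).
- a[3] pid=3 → 2 match(es) in b → 2 row(s).
- a[4] pid=3 → 2 match(es) in b → 2 row(s).
- a[5] pid=1 → 1 match(es) in b → 1 row(s).
After projecting and ordering:
b.pname | a.pid
Dave | 9
Grace | 3
Grace | 3
Pia | 3
Pia | 3
Vik | 1
Yara | 7
NULL | NULL

(Dave, 9); (Grace, 3); (Grace, 3); (Pia, 3); (Pia, 3); (Vik, 1); (Yara, 7); (NULL, NULL)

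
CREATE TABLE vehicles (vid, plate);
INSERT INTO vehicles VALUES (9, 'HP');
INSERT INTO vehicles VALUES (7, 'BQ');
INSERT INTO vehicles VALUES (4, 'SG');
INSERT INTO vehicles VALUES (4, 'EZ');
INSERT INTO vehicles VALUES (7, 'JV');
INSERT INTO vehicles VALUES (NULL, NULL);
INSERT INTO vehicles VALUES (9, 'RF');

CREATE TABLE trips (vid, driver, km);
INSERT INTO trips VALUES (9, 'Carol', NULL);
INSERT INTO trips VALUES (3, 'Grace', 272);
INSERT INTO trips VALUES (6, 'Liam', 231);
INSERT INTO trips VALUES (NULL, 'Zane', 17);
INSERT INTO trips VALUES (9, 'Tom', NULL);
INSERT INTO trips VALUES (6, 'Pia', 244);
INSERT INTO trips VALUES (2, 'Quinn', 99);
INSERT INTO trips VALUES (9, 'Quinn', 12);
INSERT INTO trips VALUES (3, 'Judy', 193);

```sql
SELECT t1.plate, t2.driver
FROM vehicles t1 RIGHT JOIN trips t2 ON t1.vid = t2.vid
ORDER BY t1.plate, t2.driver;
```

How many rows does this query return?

RIGHT JOIN keeps every row from `trips`; unmatched rows get NULL for `vehicles`'s columns.
Matching on t1.vid = t2.vid. A NULL in a compared column never satisfies the condition.
Matched pairs: 6; unmatched t2 rows kept: 6.
Total: 6 matched + 6 padded = 12 rows.

12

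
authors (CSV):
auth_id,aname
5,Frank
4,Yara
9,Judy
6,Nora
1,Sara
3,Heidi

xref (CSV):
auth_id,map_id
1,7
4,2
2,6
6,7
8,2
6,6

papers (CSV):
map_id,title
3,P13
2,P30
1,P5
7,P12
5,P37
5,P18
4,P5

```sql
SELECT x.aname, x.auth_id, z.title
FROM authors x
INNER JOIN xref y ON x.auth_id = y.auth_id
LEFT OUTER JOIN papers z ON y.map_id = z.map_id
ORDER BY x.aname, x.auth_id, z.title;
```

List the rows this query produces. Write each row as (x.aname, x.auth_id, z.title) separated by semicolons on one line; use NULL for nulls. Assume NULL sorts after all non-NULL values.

Evaluate left to right. First `authors x INNER JOIN xref y` on auth_id: 4 row(s).
Then LEFT JOIN `papers z` on map_id: each of those 4 rows is kept; rows whose y.map_id has no match in z get NULL for z's columns.

(Nora, 6, P12); (Nora, 6, NULL); (Sara, 1, P12); (Yara, 4, P30)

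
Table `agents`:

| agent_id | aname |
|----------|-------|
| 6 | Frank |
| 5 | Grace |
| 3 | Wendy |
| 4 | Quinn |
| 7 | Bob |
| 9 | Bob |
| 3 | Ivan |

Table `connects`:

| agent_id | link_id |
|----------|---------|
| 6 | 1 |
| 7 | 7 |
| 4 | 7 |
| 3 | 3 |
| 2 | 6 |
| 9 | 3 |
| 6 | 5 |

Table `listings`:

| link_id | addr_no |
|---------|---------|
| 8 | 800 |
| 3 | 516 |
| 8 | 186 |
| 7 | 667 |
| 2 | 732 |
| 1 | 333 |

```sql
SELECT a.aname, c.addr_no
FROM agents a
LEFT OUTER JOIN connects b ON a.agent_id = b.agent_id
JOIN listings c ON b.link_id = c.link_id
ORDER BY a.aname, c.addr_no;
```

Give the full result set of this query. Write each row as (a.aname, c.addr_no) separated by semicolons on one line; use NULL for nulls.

Step 1 — a LEFT JOIN b on agent_id → 8 row(s).
Then INNER JOIN `listings c` on link_id: keep only rows whose b.link_id appears in c.

(Bob, 516); (Bob, 667); (Frank, 333); (Ivan, 516); (Quinn, 667); (Wendy, 516)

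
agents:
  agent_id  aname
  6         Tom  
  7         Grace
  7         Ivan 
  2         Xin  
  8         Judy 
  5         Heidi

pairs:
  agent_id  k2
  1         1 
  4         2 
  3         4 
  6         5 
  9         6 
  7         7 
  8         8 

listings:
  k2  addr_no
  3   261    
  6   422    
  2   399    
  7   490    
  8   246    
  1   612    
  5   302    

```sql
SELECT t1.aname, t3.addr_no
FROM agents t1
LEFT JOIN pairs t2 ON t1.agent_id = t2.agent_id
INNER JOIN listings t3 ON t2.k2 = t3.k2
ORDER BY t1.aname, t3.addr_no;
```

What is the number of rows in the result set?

Step 1 — t1 LEFT JOIN t2 on agent_id → 6 row(s).
Then INNER JOIN `listings t3` on k2: keep only rows whose t2.k2 appears in t3.
Result: 4 row(s).

4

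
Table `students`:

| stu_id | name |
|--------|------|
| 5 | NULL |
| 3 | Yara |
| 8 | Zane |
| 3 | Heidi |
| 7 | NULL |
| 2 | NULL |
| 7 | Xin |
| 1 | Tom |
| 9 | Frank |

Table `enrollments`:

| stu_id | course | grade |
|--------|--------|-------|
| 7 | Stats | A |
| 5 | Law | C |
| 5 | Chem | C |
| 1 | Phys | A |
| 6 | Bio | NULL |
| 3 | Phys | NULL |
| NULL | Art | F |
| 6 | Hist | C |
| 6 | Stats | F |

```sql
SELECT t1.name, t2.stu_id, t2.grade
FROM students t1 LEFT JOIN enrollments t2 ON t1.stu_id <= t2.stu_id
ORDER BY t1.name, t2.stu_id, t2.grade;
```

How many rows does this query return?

LEFT JOIN keeps every row from `students`; unmatched rows get NULL for `enrollments`'s columns.
Matching on t1.stu_id <= t2.stu_id. A NULL in a compared column never satisfies the condition.
Matched pairs: 37; unmatched t1 rows kept: 2.
Total: 37 matched + 2 padded = 39 rows.

39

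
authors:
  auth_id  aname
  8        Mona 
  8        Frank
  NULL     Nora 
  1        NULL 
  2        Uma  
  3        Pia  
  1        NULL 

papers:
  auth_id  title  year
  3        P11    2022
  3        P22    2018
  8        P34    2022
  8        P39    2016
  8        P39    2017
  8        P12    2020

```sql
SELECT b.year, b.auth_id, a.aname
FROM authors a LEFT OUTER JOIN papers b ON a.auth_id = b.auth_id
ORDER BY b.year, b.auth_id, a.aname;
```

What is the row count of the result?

LEFT JOIN keeps every row from `authors`; unmatched rows get NULL for `papers`'s columns.
Matching on a.auth_id = b.auth_id. A NULL in a compared column never satisfies the condition.
- a[0] auth_id=8 → 4 match(es) in b → 4 row(s).
- a[1] auth_id=8 → 4 match(es) in b → 4 row(s).
- a[2] auth_id=NULL → no match; kept with NULLs on the b side.
- a[3] auth_id=1 → no match; kept with NULLs on the b side.
- a[4] auth_id=2 → no match; kept with NULLs on the b side.
- a[5] auth_id=3 → 2 match(es) in b → 2 row(s).
- a[6] auth_id=1 → no match; kept with NULLs on the b side.
Total: 10 matched + 4 padded = 14 rows.

14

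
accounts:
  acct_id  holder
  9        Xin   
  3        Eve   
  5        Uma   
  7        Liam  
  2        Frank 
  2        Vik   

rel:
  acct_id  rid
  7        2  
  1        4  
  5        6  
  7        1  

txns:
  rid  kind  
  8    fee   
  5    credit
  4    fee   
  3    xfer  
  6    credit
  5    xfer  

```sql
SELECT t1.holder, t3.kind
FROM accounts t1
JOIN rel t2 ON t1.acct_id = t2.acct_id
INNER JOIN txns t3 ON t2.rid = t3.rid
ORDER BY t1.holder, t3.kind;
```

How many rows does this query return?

1

Step 1 — t1 INNER JOIN t2 on acct_id → 3 row(s).
Then INNER JOIN `txns t3` on rid: keep only rows whose t2.rid appears in t3.
Result: 1 row(s).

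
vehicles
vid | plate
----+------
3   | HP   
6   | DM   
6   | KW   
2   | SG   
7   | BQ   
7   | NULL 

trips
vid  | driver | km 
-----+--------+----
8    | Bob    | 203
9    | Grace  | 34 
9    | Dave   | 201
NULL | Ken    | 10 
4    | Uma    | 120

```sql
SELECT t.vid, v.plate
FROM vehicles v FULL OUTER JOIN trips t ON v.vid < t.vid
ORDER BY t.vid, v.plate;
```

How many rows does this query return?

21

FULL OUTER JOIN keeps every row from both sides; unmatched rows get NULL for the other side's columns.
Matching on v.vid < t.vid. A NULL in a compared column never satisfies the condition.
- v (vid=3) pairs with 4 row(s) of t.
- v (vid=6) pairs with 3 row(s) of t.
- v (vid=6) pairs with 3 row(s) of t.
- v (vid=2) pairs with 4 row(s) of t.
- v (vid=7) pairs with 3 row(s) of t.
- v (vid=7) pairs with 3 row(s) of t.
- plus 1 unmatched t row(s), each kept with NULL v columns.
Total: 20 matched + 1 padded = 21 rows.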